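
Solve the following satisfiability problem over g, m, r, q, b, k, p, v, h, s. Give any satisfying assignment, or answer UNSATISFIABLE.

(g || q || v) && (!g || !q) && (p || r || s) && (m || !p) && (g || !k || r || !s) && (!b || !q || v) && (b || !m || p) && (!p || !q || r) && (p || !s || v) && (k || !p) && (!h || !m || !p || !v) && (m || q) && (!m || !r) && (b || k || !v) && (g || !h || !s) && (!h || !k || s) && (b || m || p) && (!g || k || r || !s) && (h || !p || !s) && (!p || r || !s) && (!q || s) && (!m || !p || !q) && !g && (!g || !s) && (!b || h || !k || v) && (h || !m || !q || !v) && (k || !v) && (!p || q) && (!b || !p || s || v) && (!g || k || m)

Unit clause (!g) forces g = False.
Set m = False.
  then (m || !p) forces p = False.
  then (m || q) forces q = True.
  then (b || m || p) forces b = True.
  then (!q || s) forces s = True.
  then (!b || !q || v) forces v = True.
  then (g || !h || !s) forces h = False.
  then (k || !v) forces k = True.
  then (g || !k || r || !s) forces r = True.
All clauses satisfied.

g = False; m = False; r = True; q = True; b = True; k = True; p = False; v = True; h = False; s = True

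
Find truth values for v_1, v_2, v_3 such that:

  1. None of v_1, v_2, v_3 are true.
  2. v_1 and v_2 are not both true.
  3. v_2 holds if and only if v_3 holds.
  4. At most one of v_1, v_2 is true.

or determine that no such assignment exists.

v_1 = False, v_2 = False, v_3 = False

  (1) {v_1, v_2, v_3}: 0 true — none ✓
  (2) v_1=F, v_2=F — not both ✓
  (3) v_2=F, v_3=F — same ✓
  (4) {v_1, v_2}: 0 true — at most one ✓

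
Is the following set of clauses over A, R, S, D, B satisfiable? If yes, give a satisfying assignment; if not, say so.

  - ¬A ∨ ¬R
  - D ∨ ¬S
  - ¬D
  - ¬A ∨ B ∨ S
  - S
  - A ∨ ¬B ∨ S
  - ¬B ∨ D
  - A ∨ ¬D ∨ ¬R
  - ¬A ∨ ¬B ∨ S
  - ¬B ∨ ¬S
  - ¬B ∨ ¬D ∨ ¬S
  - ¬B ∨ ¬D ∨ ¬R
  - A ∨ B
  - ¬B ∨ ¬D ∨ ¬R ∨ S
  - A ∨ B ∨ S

Unsatisfiable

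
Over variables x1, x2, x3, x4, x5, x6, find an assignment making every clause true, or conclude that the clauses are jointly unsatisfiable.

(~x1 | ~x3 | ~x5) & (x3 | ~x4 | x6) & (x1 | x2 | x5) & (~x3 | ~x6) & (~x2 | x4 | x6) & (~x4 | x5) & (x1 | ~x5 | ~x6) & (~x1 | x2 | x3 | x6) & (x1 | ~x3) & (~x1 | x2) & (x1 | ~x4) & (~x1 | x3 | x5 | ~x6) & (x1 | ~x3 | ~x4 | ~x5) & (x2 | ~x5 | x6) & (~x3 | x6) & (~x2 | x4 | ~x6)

x1: True; x2: True; x3: False; x4: True; x5: True; x6: True

Set x1 = True.
  then (~x1 | x2) forces x2 = True.
Try x3 = True:
  (~x1 | ~x3 | ~x5) forces x5 = False.
  (~x3 | ~x6) forces x6 = False.
  clause (~x3 | x6) is falsified — backtrack.
So x3 = False.
Set x4 = True.
  then (x3 | ~x4 | x6) forces x6 = True.
  then (~x4 | x5) forces x5 = True.
All clauses satisfied.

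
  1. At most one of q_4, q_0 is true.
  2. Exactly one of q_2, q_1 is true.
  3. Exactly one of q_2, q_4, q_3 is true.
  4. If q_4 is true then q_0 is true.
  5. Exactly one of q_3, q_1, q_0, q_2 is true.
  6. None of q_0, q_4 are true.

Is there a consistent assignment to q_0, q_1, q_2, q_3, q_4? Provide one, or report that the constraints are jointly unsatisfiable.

q_0: False, q_1: False, q_2: True, q_3: False, q_4: False

  (1) {q_4, q_0}: 0 true — at most one ✓
  (2) {q_2, q_1}: 1 true — exactly one ✓
  (3) {q_2, q_4, q_3}: 1 true — exactly one ✓
  (4) q_4=F ⇒ q_0: vacuous ✓
  (5) {q_3, q_1, q_0, q_2}: 1 true — exactly one ✓
  (6) {q_0, q_4}: 0 true — none ✓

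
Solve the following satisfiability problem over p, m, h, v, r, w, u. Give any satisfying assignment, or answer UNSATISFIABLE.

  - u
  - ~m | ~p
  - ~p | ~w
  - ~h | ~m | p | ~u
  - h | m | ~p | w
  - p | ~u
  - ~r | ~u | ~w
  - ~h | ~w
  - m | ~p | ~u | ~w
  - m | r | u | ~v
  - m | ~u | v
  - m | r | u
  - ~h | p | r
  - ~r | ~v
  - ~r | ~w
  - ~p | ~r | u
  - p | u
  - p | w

Unit clause (u) forces u = True.
In (p | ~u) only p is left, so p = True.
In (~m | ~p) only ~m is left, so m = False.
In (~p | ~w) only ~w is left, so w = False.
In (h | m | ~p | w) only h is left, so h = True.
In (m | ~u | v) only v is left, so v = True.
In (~r | ~v) only ~r is left, so r = False.
All clauses satisfied.

p: True, m: False, h: True, v: True, r: False, w: False, u: True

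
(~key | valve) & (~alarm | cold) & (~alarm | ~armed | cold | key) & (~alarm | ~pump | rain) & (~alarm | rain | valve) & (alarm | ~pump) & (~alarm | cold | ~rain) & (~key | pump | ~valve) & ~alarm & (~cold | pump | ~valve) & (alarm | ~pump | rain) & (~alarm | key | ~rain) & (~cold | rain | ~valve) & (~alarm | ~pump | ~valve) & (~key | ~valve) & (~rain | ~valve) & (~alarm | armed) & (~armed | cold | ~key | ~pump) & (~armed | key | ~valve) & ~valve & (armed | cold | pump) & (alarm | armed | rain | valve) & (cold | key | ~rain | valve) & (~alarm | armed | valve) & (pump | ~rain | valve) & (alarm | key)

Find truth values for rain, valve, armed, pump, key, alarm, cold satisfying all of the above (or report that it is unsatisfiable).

Case valve = True:
  Clause (~valve) is falsified — contradiction.
Case valve = False:
  (~key | valve) forces key = False.
  (~alarm) forces alarm = False.
  Clause (alarm | key) is falsified — contradiction.
Both cases fail, so the formula is unsatisfiable.

Unsatisfiable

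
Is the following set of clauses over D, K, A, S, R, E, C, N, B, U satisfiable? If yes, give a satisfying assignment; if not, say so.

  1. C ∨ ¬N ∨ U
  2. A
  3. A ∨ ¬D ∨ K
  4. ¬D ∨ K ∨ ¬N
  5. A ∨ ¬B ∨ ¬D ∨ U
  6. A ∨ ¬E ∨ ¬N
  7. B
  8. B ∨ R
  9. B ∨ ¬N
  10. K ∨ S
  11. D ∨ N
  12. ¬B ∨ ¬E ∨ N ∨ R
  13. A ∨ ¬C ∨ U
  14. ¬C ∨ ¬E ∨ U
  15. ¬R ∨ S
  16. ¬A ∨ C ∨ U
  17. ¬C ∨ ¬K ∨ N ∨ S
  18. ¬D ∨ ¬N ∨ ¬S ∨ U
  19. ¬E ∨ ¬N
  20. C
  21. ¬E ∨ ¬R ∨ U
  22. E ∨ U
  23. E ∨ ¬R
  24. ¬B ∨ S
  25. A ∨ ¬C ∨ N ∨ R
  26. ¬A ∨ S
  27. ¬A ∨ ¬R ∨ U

Unit clause (A) forces A = True.
Unit clause (B) forces B = True.
Unit clause (C) forces C = True.
In (¬B ∨ S) only S is left, so S = True.
Set D = True.
Set K = False.
  then (¬D ∨ K ∨ ¬N) forces N = False.
Set R = True.
  then (E ∨ ¬R) forces E = True.
  then (¬A ∨ ¬R ∨ U) forces U = True.
All clauses satisfied.

D: True, K: False, A: True, S: True, R: True, E: True, C: True, N: False, B: True, U: True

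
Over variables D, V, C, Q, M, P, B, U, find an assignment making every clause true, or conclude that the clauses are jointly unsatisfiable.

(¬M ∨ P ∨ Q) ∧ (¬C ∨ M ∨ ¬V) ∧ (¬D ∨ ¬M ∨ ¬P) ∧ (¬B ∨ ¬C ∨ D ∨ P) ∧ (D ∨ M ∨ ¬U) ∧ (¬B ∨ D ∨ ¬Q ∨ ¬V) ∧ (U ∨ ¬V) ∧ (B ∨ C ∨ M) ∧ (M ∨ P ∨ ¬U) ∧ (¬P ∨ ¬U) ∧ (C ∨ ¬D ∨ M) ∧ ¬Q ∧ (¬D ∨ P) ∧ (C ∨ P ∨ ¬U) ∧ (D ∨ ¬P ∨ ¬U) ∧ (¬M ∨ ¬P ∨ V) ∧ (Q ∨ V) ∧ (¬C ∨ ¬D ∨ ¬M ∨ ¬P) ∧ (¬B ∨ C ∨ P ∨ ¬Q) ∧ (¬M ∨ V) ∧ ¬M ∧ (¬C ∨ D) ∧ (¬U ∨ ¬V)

Case V = True:
  (U ∨ ¬V) forces U = True.
  Clause (¬U ∨ ¬V) is falsified — contradiction.
Case V = False:
  (¬Q) forces Q = False.
  Clause (Q ∨ V) is falsified — contradiction.
Both cases fail, so the formula is unsatisfiable.

No satisfying assignment exists.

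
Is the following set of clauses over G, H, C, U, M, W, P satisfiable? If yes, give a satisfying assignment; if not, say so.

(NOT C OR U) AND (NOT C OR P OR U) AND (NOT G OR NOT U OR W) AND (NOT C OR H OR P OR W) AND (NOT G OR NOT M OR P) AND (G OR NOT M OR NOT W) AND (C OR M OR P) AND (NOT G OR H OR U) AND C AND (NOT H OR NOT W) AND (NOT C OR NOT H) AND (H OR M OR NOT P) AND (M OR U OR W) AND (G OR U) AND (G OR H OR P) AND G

Unit clause (C) forces C = True.
In (NOT C OR NOT H) only NOT H is left, so H = False.
Unit clause (G) forces G = True.
In (NOT C OR U) only U is left, so U = True.
In (NOT G OR NOT U OR W) only W is left, so W = True.
Set M = True.
  then (NOT G OR NOT M OR P) forces P = True.
All clauses satisfied.

G=T; H=F; C=T; U=T; M=T; W=T; P=T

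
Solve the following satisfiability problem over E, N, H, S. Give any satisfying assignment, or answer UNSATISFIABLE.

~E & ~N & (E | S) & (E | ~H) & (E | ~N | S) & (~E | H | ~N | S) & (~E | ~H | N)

E = False, N = False, H = False, S = True

Unit clause (~E) forces E = False.
Unit clause (~N) forces N = False.
In (E | S) only S is left, so S = True.
In (E | ~H) only ~H is left, so H = False.
Check each clause:
  (~E): ~E holds.
  (~N): ~N holds.
  (E | S): S holds.
  (E | ~H): ~H holds.
  (E | ~N | S): ~N holds.
  (~E | H | ~N | S): ~E holds.
  (~E | ~H | N): ~E holds.
All clauses satisfied.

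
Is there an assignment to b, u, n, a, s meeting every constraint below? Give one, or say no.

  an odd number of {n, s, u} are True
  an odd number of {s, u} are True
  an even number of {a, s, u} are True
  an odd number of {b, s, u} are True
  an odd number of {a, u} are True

b = False, u = False, n = False, a = True, s = True

{n, s, u}: 1 true → odd ✓
{s, u}: 1 true → odd ✓
{a, s, u}: 2 true → even ✓
{b, s, u}: 1 true → odd ✓
{a, u}: 1 true → odd ✓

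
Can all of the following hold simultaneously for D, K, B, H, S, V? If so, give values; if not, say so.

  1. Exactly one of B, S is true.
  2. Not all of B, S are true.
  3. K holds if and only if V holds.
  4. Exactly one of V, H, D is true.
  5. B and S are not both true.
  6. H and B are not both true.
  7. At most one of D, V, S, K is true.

D = False, K = False, B = False, H = True, S = True, V = False

  (1) {B, S}: 1 true — exactly one ✓
  (2) {B, S}: 1/2 true — not all ✓
  (3) K=F, V=F — same ✓
  (4) {V, H, D}: 1 true — exactly one ✓
  (5) B=F, S=T — not both ✓
  (6) H=T, B=F — not both ✓
  (7) {D, V, S, K}: 1 true — at most one ✓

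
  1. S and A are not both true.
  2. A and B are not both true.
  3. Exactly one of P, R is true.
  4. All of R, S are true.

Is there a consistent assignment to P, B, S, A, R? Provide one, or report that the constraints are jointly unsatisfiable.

P = False, B = False, S = True, A = False, R = True

  (1) S=T, A=F — not both ✓
  (2) A=F, B=F — not both ✓
  (3) {P, R}: 1 true — exactly one ✓
  (4) {R, S}: all 2 true ✓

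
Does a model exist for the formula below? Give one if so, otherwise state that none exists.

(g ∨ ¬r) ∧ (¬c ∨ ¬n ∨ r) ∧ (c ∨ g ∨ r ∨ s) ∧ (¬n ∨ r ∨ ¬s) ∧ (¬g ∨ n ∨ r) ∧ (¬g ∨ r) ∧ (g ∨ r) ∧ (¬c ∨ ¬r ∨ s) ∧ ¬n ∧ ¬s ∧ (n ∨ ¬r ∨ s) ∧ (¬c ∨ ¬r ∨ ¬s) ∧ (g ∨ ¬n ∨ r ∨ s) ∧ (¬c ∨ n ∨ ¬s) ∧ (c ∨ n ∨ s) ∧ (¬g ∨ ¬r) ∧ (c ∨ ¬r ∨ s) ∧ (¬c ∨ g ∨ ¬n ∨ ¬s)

No satisfying assignment exists.

Case r = True:
  (g ∨ ¬r) forces g = True.
  Clause (¬g ∨ ¬r) is falsified — contradiction.
Case r = False:
  (¬g ∨ r) forces g = False.
  Clause (g ∨ r) is falsified — contradiction.
Both cases fail, so the formula is unsatisfiable.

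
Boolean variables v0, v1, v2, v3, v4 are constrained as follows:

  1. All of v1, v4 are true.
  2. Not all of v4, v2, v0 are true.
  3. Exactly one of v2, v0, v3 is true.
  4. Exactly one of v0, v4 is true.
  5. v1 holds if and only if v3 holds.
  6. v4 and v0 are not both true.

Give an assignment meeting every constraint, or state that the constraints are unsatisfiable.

v0=F, v1=T, v2=F, v3=T, v4=T

  (1) {v1, v4}: all 2 true ✓
  (2) {v4, v2, v0}: 1/3 true — not all ✓
  (3) {v2, v0, v3}: 1 true — exactly one ✓
  (4) {v0, v4}: 1 true — exactly one ✓
  (5) v1=T, v3=T — same ✓
  (6) v4=T, v0=F — not both ✓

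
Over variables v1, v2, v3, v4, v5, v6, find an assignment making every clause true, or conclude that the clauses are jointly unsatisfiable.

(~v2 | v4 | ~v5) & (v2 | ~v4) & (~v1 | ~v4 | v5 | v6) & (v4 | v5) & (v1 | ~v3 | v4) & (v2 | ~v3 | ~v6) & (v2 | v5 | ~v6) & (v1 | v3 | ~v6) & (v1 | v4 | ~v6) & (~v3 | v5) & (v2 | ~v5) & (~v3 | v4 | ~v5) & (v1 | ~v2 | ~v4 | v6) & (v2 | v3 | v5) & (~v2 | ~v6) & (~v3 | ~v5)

Set v1 = True.
Set v2 = True.
  then (~v2 | ~v6) forces v6 = False.
Try v3 = True:
  (~v3 | v5) forces v5 = True.
  clause (~v3 | ~v5) is falsified — backtrack.
So v3 = False.
Try v4 = False:
  (~v2 | v4 | ~v5) forces v5 = False.
  clause (v4 | v5) is falsified — backtrack.
So v4 = True.
  then (~v1 | ~v4 | v5 | v6) forces v5 = True.
All clauses satisfied.

v1=T; v2=T; v3=F; v4=T; v5=T; v6=F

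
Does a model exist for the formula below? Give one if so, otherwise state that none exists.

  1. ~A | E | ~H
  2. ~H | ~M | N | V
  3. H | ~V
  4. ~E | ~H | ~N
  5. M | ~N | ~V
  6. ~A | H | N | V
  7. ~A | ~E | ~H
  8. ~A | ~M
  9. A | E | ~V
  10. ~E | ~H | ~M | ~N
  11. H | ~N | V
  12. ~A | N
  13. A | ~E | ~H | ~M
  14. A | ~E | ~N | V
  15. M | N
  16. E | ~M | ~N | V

H=F, A=F, M=T, E=F, N=F, V=F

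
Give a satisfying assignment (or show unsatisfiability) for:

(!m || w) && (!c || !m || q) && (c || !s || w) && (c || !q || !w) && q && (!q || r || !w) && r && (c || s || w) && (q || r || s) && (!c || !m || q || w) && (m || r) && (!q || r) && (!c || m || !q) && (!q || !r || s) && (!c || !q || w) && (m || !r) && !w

Unsatisfiable — no assignment works.

Case m = True:
  (!m || w) forces w = True.
  Clause (!w) is falsified — contradiction.
Case m = False:
  (q) forces q = True.
  (r) forces r = True.
  Clause (m || !r) is falsified — contradiction.
Both cases fail, so the formula is unsatisfiable.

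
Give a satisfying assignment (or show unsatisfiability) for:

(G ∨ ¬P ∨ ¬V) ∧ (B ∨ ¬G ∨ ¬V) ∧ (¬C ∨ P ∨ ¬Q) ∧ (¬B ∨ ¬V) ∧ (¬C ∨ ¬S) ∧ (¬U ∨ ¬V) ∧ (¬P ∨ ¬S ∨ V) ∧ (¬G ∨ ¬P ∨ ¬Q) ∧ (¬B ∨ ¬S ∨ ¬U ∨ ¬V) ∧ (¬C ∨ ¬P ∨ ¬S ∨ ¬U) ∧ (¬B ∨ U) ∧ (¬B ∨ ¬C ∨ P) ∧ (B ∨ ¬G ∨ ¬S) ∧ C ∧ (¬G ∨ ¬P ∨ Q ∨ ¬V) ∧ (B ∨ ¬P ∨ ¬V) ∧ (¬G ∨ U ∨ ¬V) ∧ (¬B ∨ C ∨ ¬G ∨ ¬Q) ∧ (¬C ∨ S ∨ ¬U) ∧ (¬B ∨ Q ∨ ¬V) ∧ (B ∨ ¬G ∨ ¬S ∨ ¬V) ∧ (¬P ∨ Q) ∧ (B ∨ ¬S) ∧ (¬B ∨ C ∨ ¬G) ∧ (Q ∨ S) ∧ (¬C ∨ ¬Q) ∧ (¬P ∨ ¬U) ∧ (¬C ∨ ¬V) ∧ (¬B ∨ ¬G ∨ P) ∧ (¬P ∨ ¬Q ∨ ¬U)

Case Q = True:
  (C) forces C = True.
  Clause (¬C ∨ ¬Q) is falsified — contradiction.
Case Q = False:
  (C) forces C = True.
  (¬C ∨ ¬S) forces S = False.
  Clause (Q ∨ S) is falsified — contradiction.
Both cases fail, so the formula is unsatisfiable.

No satisfying assignment exists.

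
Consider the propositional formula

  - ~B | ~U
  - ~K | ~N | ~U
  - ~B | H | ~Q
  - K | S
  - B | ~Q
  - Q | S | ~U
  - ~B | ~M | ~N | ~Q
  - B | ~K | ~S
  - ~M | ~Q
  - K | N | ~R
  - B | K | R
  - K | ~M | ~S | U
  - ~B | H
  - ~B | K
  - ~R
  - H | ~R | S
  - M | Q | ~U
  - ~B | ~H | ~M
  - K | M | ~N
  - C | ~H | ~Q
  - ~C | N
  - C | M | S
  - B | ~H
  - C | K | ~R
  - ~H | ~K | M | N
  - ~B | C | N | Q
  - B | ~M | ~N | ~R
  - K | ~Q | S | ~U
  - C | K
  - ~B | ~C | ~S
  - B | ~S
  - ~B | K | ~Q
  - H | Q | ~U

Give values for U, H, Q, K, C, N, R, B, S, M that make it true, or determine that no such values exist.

U = False; H = False; Q = False; K = True; C = True; N = True; R = False; B = False; S = False; M = False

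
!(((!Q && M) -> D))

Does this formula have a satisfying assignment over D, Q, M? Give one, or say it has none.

D=F; Q=F; M=T

  !(((!Q && M) -> D)) = True
    (!Q && M) -> D = False
      !Q && M = True
        !Q = True
The formula evaluates to True.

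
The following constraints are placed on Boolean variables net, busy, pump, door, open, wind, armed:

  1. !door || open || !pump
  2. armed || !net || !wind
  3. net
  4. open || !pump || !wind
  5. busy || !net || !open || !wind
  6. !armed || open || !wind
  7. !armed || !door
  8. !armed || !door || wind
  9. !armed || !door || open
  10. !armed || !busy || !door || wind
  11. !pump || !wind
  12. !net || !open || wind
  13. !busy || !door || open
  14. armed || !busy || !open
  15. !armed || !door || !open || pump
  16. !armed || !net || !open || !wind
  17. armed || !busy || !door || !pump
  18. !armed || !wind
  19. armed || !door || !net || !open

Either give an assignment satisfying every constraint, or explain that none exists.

net=T, busy=F, pump=F, door=T, open=F, wind=F, armed=F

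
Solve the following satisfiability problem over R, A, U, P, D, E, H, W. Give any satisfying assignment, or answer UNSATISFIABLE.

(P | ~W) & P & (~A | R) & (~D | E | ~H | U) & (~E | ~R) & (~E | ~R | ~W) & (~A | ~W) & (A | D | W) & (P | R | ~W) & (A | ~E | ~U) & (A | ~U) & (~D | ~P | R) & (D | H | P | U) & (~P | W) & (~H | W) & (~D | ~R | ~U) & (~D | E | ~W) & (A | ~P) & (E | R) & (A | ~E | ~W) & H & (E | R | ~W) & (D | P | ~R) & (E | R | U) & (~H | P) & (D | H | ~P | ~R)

Case P = True:
  (~P | W) forces W = True.
  (~A | ~W) forces A = False.
  Clause (A | ~P) is falsified — contradiction.
Case P = False:
  Clause (P) is falsified — contradiction.
Both cases fail, so the formula is unsatisfiable.

The formula is unsatisfiable.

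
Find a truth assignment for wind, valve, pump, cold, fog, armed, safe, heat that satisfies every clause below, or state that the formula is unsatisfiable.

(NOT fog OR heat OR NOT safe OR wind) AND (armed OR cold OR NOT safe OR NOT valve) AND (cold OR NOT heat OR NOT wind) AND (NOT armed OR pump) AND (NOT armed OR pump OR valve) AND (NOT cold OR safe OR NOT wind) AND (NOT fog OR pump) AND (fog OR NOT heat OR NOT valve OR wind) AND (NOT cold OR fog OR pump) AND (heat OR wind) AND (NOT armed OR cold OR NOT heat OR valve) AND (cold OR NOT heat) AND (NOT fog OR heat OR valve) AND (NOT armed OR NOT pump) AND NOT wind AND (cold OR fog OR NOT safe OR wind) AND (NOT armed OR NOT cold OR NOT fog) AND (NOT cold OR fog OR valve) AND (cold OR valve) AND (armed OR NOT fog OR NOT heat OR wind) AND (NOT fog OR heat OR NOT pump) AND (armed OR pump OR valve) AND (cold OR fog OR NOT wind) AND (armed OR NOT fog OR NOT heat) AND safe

Unsatisfiable — no assignment works.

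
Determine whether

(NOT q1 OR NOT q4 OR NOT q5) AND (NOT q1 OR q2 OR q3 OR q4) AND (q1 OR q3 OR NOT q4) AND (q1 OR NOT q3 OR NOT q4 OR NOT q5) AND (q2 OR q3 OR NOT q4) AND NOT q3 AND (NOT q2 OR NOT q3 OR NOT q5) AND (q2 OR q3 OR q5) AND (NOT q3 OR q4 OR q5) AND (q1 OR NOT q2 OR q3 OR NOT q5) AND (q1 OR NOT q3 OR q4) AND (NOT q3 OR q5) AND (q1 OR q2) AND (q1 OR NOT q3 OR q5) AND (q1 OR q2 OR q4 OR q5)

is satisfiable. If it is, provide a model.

Unit clause (NOT q3) forces q3 = False.
Set q1 = True.
Set q2 = True.
Set q4 = False.
Set q5 = False.
All clauses satisfied.

q1 = True, q2 = True, q3 = False, q4 = False, q5 = False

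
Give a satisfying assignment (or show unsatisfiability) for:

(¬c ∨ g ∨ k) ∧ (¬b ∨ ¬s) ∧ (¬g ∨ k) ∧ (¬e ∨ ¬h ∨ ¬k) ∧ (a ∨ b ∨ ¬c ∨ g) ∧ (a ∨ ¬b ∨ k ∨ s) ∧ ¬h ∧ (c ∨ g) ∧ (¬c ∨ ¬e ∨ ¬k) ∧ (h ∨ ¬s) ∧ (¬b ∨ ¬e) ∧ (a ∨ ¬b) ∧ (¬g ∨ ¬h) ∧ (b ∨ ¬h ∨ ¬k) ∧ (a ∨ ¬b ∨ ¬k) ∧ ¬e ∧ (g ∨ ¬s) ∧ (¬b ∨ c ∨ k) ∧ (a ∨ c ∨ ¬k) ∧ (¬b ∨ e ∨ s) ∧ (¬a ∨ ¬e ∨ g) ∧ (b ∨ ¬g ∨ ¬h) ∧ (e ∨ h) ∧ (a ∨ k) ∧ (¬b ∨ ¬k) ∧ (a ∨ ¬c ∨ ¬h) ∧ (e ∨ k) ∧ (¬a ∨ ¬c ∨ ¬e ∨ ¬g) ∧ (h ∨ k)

Case e = True:
  Clause (¬e) is falsified — contradiction.
Case e = False:
  (¬h) forces h = False.
  Clause (e ∨ h) is falsified — contradiction.
Both cases fail, so the formula is unsatisfiable.

Unsatisfiable — no assignment works.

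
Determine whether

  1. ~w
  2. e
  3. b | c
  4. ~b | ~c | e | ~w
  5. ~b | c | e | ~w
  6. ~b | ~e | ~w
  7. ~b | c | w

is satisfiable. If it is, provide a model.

Unit clause (~w) forces w = False.
Unit clause (e) forces e = True.
Set b = True.
  then (~b | c | w) forces c = True.
Check each clause:
  (~w): ~w holds.
  (e): e holds.
  (b | c): b holds.
  (~b | ~c | e | ~w): e holds.
  (~b | c | e | ~w): c holds.
  (~b | ~e | ~w): ~w holds.
  (~b | c | w): c holds.
All clauses satisfied.

b: True, c: True, w: False, e: True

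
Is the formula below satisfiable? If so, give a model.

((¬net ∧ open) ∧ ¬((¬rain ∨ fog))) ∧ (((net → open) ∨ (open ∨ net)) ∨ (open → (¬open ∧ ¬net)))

open: True, rain: True, fog: False, net: False

  (¬net ∧ open) ∧ ¬((¬rain ∨ fog)) = True
    ¬net ∧ open = True
      ¬net = True
    ¬((¬rain ∨ fog)) = True
      ¬rain ∨ fog = False
        ¬rain = False
  ((net → open) ∨ (open ∨ net)) ∨ (open → (¬open ∧ ¬net)) = True
    (net → open) ∨ (open ∨ net) = True
      net → open = True
      open ∨ net = True
    open → (¬open ∧ ¬net) = False
      ¬open ∧ ¬net = False
        ¬open = False
        ¬net = True
Both conjuncts True, so the formula holds.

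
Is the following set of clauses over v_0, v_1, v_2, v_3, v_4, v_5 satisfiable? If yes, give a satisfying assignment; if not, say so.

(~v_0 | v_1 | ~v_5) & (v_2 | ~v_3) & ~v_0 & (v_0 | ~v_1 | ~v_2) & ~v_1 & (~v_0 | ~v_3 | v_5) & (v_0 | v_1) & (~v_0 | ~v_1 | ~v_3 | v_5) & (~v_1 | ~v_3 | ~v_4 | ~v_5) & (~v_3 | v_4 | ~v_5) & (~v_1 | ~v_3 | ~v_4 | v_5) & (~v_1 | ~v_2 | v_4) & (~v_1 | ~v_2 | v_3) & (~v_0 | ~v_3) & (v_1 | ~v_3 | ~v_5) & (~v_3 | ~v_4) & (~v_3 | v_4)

Unsatisfiable — no assignment works.

Case v_0 = True:
  Clause (~v_0) is falsified — contradiction.
Case v_0 = False:
  (~v_1) forces v_1 = False.
  Clause (v_0 | v_1) is falsified — contradiction.
Both cases fail, so the formula is unsatisfiable.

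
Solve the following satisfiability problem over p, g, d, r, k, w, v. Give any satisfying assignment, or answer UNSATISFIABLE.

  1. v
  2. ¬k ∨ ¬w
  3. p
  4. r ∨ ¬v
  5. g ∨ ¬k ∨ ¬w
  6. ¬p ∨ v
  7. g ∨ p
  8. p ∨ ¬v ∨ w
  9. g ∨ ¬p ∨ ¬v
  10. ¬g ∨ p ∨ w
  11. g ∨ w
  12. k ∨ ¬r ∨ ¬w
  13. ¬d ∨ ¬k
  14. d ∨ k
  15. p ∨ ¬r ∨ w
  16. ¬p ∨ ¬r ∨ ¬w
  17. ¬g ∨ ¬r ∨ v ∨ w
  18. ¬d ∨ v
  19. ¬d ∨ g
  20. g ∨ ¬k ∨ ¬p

Unit clause (v) forces v = True.
Unit clause (p) forces p = True.
In (r ∨ ¬v) only r is left, so r = True.
In (g ∨ ¬p ∨ ¬v) only g is left, so g = True.
In (¬p ∨ ¬r ∨ ¬w) only ¬w is left, so w = False.
Set d = False.
  then (d ∨ k) forces k = True.
All clauses satisfied.

p=T, g=T, d=F, r=T, k=T, w=F, v=T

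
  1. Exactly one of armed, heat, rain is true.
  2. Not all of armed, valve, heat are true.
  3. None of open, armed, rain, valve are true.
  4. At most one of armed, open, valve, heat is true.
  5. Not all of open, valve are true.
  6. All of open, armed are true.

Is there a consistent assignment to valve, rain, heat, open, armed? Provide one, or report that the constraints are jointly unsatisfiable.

Unsatisfiable — no assignment works.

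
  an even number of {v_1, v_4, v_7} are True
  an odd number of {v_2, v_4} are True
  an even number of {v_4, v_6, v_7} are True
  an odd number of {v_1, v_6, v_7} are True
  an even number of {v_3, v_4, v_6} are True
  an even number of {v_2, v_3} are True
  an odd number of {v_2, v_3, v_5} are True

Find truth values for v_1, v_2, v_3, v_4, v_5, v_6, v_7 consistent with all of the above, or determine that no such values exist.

v_1 = True, v_2 = True, v_3 = True, v_4 = False, v_5 = True, v_6 = True, v_7 = True

{v_1, v_4, v_7}: 2 true → even ✓
{v_2, v_4}: 1 true → odd ✓
{v_4, v_6, v_7}: 2 true → even ✓
{v_1, v_6, v_7}: 3 true → odd ✓
{v_3, v_4, v_6}: 2 true → even ✓
{v_2, v_3}: 2 true → even ✓
{v_2, v_3, v_5}: 3 true → odd ✓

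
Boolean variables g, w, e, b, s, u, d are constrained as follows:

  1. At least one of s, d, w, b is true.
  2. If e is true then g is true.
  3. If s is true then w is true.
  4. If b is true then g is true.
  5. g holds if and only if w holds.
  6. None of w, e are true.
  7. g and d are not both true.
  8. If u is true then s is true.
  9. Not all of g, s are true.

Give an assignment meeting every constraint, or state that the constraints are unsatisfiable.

g = False; w = False; e = False; b = False; s = False; u = False; d = True

  (1) {s, d, w, b}: 1 true — at least one ✓
  (2) e=F ⇒ g: vacuous ✓
  (3) s=F ⇒ w: vacuous ✓
  (4) b=F ⇒ g: vacuous ✓
  (5) g=F, w=F — same ✓
  (6) {w, e}: 0 true — none ✓
  (7) g=F, d=T — not both ✓
  (8) u=F ⇒ s: vacuous ✓
  (9) {g, s}: 0/2 true — not all ✓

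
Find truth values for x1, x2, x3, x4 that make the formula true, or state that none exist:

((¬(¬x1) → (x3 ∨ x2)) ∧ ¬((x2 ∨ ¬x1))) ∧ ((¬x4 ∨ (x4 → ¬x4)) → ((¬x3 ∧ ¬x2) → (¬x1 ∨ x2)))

x1=T, x2=F, x3=T, x4=T

  (¬(¬x1) → (x3 ∨ x2)) ∧ ¬((x2 ∨ ¬x1)) = True
    ¬(¬x1) → (x3 ∨ x2) = True
      ¬(¬x1) = True
        ¬x1 = False
      x3 ∨ x2 = True
    ¬((x2 ∨ ¬x1)) = True
      x2 ∨ ¬x1 = False
        ¬x1 = False
  (¬x4 ∨ (x4 → ¬x4)) → ((¬x3 ∧ ¬x2) → (¬x1 ∨ x2)) = True
    ¬x4 ∨ (x4 → ¬x4) = False
      ¬x4 = False
      x4 → ¬x4 = False
        ¬x4 = False
    (¬x3 ∧ ¬x2) → (¬x1 ∨ x2) = True
      ¬x3 ∧ ¬x2 = False
        ¬x3 = False
        ¬x2 = True
      ¬x1 ∨ x2 = False
        ¬x1 = False
Both conjuncts True, so the formula holds.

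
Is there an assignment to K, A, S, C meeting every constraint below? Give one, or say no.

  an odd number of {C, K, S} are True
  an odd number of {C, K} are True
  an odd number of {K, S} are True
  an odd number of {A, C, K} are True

K = True, A = False, S = False, C = False

{C, K, S}: 1 true → odd ✓
{C, K}: 1 true → odd ✓
{K, S}: 1 true → odd ✓
{A, C, K}: 1 true → odd ✓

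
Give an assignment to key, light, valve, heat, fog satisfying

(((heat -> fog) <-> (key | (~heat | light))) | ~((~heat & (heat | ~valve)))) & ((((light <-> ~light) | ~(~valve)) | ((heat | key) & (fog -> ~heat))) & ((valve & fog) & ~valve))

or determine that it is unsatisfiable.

Unsatisfiable

Case valve = True: the conjunct ~valve is False.
Case valve = False: the conjunct valve is False.
Both cases fail — unsatisfiable.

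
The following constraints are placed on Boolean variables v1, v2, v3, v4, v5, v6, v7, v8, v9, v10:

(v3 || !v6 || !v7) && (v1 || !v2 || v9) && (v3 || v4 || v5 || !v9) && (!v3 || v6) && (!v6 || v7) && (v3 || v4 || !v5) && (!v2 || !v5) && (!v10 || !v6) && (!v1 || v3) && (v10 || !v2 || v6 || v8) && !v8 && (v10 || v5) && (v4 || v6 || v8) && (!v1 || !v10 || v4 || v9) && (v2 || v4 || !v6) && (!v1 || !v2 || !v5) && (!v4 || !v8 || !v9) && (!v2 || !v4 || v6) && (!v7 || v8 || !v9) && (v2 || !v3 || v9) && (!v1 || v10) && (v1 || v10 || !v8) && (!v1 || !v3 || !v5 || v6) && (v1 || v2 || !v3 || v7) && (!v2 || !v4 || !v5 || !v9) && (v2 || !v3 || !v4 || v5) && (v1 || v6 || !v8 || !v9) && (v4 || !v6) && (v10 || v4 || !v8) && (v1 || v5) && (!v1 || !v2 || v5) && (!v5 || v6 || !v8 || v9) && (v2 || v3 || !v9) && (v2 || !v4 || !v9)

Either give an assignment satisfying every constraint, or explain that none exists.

Unit clause (!v8) forces v8 = False.
Try v1 = True:
  (!v1 || v3) forces v3 = True.
  (!v3 || v6) forces v6 = True.
  (!v6 || v7) forces v7 = True.
  (!v10 || !v6) forces v10 = False.
  clause (!v1 || v10) is falsified — backtrack.
So v1 = False.
  then (v1 || v5) forces v5 = True.
  then (!v2 || !v5) forces v2 = False.
Set v3 = False.
  then (v3 || v4 || !v5) forces v4 = True.
  then (v2 || v3 || !v9) forces v9 = False.
Try v6 = True:
  (v3 || !v6 || !v7) forces v7 = False.
  clause (!v6 || v7) is falsified — backtrack.
So v6 = False.
Set v7 = True.
Set v10 = False.
All clauses satisfied.

v1: False, v2: False, v3: False, v4: True, v5: True, v6: False, v7: True, v8: False, v9: False, v10: False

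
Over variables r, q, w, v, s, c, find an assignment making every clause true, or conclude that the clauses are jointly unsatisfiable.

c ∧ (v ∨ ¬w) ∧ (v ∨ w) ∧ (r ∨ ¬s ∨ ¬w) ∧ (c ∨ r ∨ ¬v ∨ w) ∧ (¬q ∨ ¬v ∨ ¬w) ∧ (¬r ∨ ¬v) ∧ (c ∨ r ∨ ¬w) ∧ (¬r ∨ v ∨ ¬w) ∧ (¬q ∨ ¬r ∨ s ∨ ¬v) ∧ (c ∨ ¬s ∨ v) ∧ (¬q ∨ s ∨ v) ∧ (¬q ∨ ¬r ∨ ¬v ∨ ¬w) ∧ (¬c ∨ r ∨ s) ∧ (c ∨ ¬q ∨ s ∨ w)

r = False, q = False, w = False, v = True, s = True, c = True

Unit clause (c) forces c = True.
Try r = True:
  (¬r ∨ ¬v) forces v = False.
  (v ∨ ¬w) forces w = False.
  clause (v ∨ w) is falsified — backtrack.
So r = False.
  then (¬c ∨ r ∨ s) forces s = True.
  then (r ∨ ¬s ∨ ¬w) forces w = False.
  then (v ∨ w) forces v = True.
Set q = False.
All clauses satisfied.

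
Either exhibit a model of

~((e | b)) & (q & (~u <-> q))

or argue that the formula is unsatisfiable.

u: False; e: False; q: True; b: False

  ~((e | b)) = True
    e | b = False
  q & (~u <-> q) = True
    ~u <-> q = True
      ~u = True
Both conjuncts True, so the formula holds.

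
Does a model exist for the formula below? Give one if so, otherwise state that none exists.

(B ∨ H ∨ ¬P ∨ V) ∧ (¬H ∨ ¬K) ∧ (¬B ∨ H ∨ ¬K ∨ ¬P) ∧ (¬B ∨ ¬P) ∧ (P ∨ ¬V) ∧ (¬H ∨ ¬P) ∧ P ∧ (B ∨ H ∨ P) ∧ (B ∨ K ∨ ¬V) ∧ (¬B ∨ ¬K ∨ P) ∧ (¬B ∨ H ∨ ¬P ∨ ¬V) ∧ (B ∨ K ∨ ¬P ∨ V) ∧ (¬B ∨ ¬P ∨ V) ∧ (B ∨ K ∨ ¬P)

H = False; V = True; K = True; P = True; B = False

Unit clause (P) forces P = True.
In (¬B ∨ ¬P) only ¬B is left, so B = False.
In (¬H ∨ ¬P) only ¬H is left, so H = False.
In (B ∨ K ∨ ¬P) only K is left, so K = True.
In (B ∨ H ∨ ¬P ∨ V) only V is left, so V = True.
All clauses satisfied.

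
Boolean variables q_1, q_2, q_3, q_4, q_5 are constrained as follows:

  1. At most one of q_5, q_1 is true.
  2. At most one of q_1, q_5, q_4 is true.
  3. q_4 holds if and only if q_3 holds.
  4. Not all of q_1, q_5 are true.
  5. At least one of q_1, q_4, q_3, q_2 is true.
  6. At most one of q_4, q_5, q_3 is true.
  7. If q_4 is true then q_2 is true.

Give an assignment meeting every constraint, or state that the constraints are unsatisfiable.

q_1 = True; q_2 = True; q_3 = False; q_4 = False; q_5 = False

  (1) {q_5, q_1}: 1 true — at most one ✓
  (2) {q_1, q_5, q_4}: 1 true — at most one ✓
  (3) q_4=F, q_3=F — same ✓
  (4) {q_1, q_5}: 1/2 true — not all ✓
  (5) {q_1, q_4, q_3, q_2}: 2 true — at least one ✓
  (6) {q_4, q_5, q_3}: 0 true — at most one ✓
  (7) q_4=F ⇒ q_2: vacuous ✓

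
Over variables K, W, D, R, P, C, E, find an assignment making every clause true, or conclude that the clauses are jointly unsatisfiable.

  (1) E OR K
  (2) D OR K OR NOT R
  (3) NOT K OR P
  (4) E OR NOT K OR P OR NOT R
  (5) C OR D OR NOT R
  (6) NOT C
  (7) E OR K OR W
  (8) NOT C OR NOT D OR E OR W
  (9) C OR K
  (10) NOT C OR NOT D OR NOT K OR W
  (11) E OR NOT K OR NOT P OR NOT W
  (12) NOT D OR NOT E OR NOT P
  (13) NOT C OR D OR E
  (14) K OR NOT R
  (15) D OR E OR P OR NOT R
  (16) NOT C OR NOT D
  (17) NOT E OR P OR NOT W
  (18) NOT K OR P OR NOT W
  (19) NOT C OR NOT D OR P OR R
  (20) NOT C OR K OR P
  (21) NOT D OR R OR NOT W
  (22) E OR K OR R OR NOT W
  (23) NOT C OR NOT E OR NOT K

K=T, W=F, D=F, R=F, P=T, C=F, E=T

Unit clause (NOT C) forces C = False.
In (C OR K) only K is left, so K = True.
In (NOT K OR P) only P is left, so P = True.
Set W = False.
Set D = False.
  then (C OR D OR NOT R) forces R = False.
Set E = True.
All clauses satisfied.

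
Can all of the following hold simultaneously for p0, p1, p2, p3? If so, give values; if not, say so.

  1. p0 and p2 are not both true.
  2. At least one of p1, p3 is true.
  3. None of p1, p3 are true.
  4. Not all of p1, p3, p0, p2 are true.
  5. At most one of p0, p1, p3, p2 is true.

Unsatisfiable — no assignment works.

Case p1 = True:
  Constraint (3) is violated (p1=T) — contradiction.
Case p1 = False:
  (2) with p1=F forces p3 = True.
  Constraint (3) is violated (p3=T) — contradiction.
Both cases fail — unsatisfiable.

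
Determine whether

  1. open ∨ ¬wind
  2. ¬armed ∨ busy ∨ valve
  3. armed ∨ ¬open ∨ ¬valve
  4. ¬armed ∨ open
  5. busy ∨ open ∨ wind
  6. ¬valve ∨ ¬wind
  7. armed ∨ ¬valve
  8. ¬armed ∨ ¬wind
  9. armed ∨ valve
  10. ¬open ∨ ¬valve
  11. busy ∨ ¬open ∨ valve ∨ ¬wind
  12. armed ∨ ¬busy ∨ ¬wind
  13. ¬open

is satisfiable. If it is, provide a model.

UNSATISFIABLE

Case armed = True:
  (¬armed ∨ open) forces open = True.
  Clause (¬open) is falsified — contradiction.
Case armed = False:
  (armed ∨ ¬valve) forces valve = False.
  Clause (armed ∨ valve) is falsified — contradiction.
Both cases fail, so the formula is unsatisfiable.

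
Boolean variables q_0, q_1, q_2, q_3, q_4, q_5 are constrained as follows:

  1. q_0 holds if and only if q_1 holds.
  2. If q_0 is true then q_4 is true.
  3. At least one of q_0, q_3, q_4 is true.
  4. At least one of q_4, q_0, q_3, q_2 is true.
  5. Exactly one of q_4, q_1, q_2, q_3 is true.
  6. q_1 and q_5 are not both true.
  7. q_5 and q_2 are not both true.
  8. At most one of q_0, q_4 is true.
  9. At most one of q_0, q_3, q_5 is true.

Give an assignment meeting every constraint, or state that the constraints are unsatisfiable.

q_0=F, q_1=F, q_2=F, q_3=F, q_4=T, q_5=F

  (1) q_0=F, q_1=F — same ✓
  (2) q_0=F ⇒ q_4: vacuous ✓
  (3) {q_0, q_3, q_4}: 1 true — at least one ✓
  (4) {q_4, q_0, q_3, q_2}: 1 true — at least one ✓
  (5) {q_4, q_1, q_2, q_3}: 1 true — exactly one ✓
  (6) q_1=F, q_5=F — not both ✓
  (7) q_5=F, q_2=F — not both ✓
  (8) {q_0, q_4}: 1 true — at most one ✓
  (9) {q_0, q_3, q_5}: 0 true — at most one ✓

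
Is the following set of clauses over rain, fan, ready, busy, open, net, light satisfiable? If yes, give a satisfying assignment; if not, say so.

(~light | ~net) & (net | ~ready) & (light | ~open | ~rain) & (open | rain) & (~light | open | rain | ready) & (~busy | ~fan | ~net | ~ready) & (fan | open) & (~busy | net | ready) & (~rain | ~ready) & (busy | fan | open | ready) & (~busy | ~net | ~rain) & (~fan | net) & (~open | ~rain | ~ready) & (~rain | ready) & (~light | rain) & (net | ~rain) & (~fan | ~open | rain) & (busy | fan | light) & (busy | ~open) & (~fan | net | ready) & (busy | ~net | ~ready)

Set rain = False.
  then (open | rain) forces open = True.
  then (~light | rain) forces light = False.
  then (~fan | ~open | rain) forces fan = False.
  then (busy | fan | light) forces busy = True.
Set ready = True.
  then (net | ~ready) forces net = True.
All clauses satisfied.

rain = False; fan = False; ready = True; busy = True; open = True; net = True; light = False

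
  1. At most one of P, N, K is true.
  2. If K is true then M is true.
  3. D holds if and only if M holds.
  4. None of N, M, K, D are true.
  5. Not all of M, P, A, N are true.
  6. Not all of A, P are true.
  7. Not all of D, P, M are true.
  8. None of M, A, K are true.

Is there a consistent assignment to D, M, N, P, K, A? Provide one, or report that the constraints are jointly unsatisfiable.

D=F; M=F; N=F; P=F; K=F; A=F

  (1) {P, N, K}: 0 true — at most one ✓
  (2) K=F ⇒ M: vacuous ✓
  (3) D=F, M=F — same ✓
  (4) {N, M, K, D}: 0 true — none ✓
  (5) {M, P, A, N}: 0/4 true — not all ✓
  (6) {A, P}: 0/2 true — not all ✓
  (7) {D, P, M}: 0/3 true — not all ✓
  (8) {M, A, K}: 0 true — none ✓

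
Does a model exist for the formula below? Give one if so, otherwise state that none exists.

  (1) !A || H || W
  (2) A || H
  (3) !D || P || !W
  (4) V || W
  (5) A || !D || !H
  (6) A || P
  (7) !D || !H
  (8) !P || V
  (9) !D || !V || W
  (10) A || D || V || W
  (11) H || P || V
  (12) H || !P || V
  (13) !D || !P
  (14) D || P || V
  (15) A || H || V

Set P = True.
  then (!P || V) forces V = True.
  then (!D || !P) forces D = False.
Set H = True.
Set A = True.
Set W = False.
All clauses satisfied.

P = True, H = True, A = True, W = False, V = True, D = False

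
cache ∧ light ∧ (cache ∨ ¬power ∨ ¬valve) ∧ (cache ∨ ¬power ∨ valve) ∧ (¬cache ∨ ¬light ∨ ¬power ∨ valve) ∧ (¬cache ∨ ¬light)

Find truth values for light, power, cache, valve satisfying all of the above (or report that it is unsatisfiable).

Case light = True:
  (cache) forces cache = True.
  Clause (¬cache ∨ ¬light) is falsified — contradiction.
Case light = False:
  Clause (light) is falsified — contradiction.
Both cases fail, so the formula is unsatisfiable.

Unsatisfiable — no assignment works.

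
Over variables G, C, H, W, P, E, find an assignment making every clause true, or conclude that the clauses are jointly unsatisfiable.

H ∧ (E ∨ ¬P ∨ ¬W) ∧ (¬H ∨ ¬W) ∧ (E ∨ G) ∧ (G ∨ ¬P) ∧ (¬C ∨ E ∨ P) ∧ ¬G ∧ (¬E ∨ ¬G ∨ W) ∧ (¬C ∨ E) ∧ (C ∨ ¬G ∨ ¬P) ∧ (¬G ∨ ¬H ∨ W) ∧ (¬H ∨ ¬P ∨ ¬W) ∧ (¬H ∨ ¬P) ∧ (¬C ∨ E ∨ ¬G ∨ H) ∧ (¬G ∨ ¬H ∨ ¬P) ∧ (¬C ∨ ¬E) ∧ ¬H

UNSATISFIABLE

Case H = True:
  Clause (¬H) is falsified — contradiction.
Case H = False:
  Clause (H) is falsified — contradiction.
Both cases fail, so the formula is unsatisfiable.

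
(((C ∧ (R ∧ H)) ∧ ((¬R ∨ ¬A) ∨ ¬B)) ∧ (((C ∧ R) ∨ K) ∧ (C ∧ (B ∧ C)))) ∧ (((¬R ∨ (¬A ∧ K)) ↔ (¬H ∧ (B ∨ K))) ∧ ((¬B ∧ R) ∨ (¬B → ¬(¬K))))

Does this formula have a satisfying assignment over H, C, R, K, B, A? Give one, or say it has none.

H: True, C: True, R: True, K: False, B: True, A: False

  ((C ∧ (R ∧ H)) ∧ ((¬R ∨ ¬A) ∨ ¬B)) ∧ (((C ∧ R) ∨ K) ∧ (C ∧ (B ∧ C))) = True
    (C ∧ (R ∧ H)) ∧ ((¬R ∨ ¬A) ∨ ¬B) = True
      C ∧ (R ∧ H) = True
        R ∧ H = True
      (¬R ∨ ¬A) ∨ ¬B = True
        ¬R ∨ ¬A = True
          ¬R = False
          ¬A = True
        ¬B = False
    ((C ∧ R) ∨ K) ∧ (C ∧ (B ∧ C)) = True
      (C ∧ R) ∨ K = True
        C ∧ R = True
      C ∧ (B ∧ C) = True
        B ∧ C = True
  ((¬R ∨ (¬A ∧ K)) ↔ (¬H ∧ (B ∨ K))) ∧ ((¬B ∧ R) ∨ (¬B → ¬(¬K))) = True
    (¬R ∨ (¬A ∧ K)) ↔ (¬H ∧ (B ∨ K)) = True
      ¬R ∨ (¬A ∧ K) = False
        ¬R = False
        ¬A ∧ K = False
          ¬A = True
      ¬H ∧ (B ∨ K) = False
        ¬H = False
        B ∨ K = True
    (¬B ∧ R) ∨ (¬B → ¬(¬K)) = True
      ¬B ∧ R = False
        ¬B = False
      ¬B → ¬(¬K) = True
        ¬B = False
        ¬(¬K) = False
          ¬K = True
Both conjuncts True, so the formula holds.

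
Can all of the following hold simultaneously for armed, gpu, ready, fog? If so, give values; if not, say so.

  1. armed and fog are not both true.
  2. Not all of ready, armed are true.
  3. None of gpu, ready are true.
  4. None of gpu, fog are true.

armed = False, gpu = False, ready = False, fog = False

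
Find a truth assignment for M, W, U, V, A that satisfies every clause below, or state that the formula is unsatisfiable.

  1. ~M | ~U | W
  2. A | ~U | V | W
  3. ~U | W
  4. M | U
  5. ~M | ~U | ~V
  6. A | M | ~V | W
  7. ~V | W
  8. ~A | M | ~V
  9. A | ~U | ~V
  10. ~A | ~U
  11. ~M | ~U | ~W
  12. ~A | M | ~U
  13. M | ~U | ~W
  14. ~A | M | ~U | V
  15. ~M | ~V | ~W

M = True, W = False, U = False, V = False, A = False

Set M = True.
Set W = False.
  then (~M | ~U | W) forces U = False.
  then (~V | W) forces V = False.
Set A = False.
All clauses satisfied.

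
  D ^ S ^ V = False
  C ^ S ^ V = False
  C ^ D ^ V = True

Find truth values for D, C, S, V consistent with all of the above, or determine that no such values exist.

D = True, C = True, S = False, V = True

D ^ S ^ V = T ^ F ^ T = False ✓
C ^ S ^ V = T ^ F ^ T = False ✓
C ^ D ^ V = T ^ T ^ T = True ✓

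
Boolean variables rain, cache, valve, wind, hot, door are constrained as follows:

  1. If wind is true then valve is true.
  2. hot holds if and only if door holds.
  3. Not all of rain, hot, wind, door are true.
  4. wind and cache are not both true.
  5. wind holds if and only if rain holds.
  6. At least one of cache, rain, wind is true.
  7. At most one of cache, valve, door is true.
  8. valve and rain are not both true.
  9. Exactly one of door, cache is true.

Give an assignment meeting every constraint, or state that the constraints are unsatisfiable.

rain = False; cache = True; valve = False; wind = False; hot = False; door = False

  (1) wind=F ⇒ valve: vacuous ✓
  (2) hot=F, door=F — same ✓
  (3) {rain, hot, wind, door}: 0/4 true — not all ✓
  (4) wind=F, cache=T — not both ✓
  (5) wind=F, rain=F — same ✓
  (6) {cache, rain, wind}: 1 true — at least one ✓
  (7) {cache, valve, door}: 1 true — at most one ✓
  (8) valve=F, rain=F — not both ✓
  (9) {door, cache}: 1 true — exactly one ✓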